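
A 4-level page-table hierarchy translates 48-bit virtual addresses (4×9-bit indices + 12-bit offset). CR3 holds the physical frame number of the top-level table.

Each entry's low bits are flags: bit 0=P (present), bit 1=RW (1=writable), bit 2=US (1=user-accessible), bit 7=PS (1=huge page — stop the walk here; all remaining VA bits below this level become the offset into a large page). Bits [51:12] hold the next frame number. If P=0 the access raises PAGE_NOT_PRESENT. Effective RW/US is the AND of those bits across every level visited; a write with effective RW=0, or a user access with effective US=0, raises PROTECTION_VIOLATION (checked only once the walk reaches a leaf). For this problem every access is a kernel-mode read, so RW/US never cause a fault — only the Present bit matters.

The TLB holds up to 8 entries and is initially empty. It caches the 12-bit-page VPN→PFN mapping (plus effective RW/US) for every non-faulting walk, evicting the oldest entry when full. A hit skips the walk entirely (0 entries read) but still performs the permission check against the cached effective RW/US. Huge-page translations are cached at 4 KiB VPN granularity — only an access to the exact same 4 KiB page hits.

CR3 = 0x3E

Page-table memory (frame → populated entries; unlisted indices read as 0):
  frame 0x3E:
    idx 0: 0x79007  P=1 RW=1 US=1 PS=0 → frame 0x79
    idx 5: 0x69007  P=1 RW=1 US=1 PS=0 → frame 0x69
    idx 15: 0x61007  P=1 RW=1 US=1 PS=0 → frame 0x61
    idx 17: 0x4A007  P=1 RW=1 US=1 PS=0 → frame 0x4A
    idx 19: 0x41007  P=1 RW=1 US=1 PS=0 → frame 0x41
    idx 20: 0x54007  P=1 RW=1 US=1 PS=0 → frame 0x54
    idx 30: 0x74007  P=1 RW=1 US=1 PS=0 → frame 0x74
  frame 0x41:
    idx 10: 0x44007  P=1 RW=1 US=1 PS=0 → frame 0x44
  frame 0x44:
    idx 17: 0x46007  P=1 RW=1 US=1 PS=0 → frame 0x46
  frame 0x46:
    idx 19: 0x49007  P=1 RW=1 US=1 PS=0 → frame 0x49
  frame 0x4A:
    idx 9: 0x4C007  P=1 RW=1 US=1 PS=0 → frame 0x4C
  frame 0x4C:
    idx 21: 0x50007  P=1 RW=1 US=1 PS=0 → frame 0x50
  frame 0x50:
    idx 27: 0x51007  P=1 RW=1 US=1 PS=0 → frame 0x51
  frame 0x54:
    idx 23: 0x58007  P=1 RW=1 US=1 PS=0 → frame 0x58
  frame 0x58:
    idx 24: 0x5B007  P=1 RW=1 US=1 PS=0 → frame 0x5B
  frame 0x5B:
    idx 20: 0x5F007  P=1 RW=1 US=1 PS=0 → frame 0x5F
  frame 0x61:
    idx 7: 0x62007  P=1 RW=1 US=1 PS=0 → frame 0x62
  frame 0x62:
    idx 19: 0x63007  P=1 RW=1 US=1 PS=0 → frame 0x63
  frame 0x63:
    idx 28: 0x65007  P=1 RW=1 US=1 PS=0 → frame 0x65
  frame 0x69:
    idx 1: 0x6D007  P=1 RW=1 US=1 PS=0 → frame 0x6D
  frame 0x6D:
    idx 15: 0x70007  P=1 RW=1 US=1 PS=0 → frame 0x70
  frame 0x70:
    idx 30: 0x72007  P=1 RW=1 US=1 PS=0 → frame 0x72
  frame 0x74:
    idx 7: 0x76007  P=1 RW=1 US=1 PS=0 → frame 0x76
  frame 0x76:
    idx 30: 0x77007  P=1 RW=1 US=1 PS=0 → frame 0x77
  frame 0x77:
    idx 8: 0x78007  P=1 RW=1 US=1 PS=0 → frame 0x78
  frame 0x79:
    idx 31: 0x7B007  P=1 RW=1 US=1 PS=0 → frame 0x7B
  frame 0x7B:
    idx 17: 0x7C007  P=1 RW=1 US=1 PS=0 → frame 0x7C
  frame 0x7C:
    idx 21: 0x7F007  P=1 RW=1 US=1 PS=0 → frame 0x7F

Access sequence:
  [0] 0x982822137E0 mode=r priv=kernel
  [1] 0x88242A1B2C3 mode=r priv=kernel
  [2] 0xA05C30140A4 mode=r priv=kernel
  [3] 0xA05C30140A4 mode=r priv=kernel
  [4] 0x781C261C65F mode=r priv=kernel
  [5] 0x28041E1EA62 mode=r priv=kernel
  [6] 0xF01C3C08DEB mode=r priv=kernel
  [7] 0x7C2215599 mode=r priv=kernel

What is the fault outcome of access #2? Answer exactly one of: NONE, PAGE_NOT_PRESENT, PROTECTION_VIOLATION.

Per-access translation:
#0 VA=0x982822137E0 (r,kernel):
  L0: frame=0x3E idx=19 entry=0x41007 [P=1 RW=1 US=1 PS=0]
  L1: frame=0x41 idx=10 entry=0x44007 [P=1 RW=1 US=1 PS=0]
  L2: frame=0x44 idx=17 entry=0x46007 [P=1 RW=1 US=1 PS=0]
  L3: frame=0x46 idx=19 entry=0x49007 [P=1 RW=1 US=1 PS=0]
  ✓ 0x497E0  — 4 lookups
#1 VA=0x88242A1B2C3 (r,kernel):
  L0: frame=0x3E idx=17 entry=0x4A007 [P=1 RW=1 US=1 PS=0]
  L1: frame=0x4A idx=9 entry=0x4C007 [P=1 RW=1 US=1 PS=0]
  L2: frame=0x4C idx=21 entry=0x50007 [P=1 RW=1 US=1 PS=0]
  L3: frame=0x50 idx=27 entry=0x51007 [P=1 RW=1 US=1 PS=0]
  ✓ 0x512C3  — 4 lookups
#2 VA=0xA05C30140A4 (r,kernel):
  L0: frame=0x3E idx=20 entry=0x54007 [P=1 RW=1 US=1 PS=0]
  L1: frame=0x54 idx=23 entry=0x58007 [P=1 RW=1 US=1 PS=0]
  L2: frame=0x58 idx=24 entry=0x5B007 [P=1 RW=1 US=1 PS=0]
  L3: frame=0x5B idx=20 entry=0x5F007 [P=1 RW=1 US=1 PS=0]
  ✓ 0x5F0A4  — 4 lookups
#3 VA=0xA05C30140A4 (r,kernel):
  TLB hit vpn=0xA05C3014 → PA=0x5F0A4
#4 VA=0x781C261C65F (r,kernel):
  L0: frame=0x3E idx=15 entry=0x61007 [P=1 RW=1 US=1 PS=0]
  L1: frame=0x61 idx=7 entry=0x62007 [P=1 RW=1 US=1 PS=0]
  L2: frame=0x62 idx=19 entry=0x63007 [P=1 RW=1 US=1 PS=0]
  L3: frame=0x63 idx=28 entry=0x65007 [P=1 RW=1 US=1 PS=0]
  ✓ 0x6565F  — 4 lookups
#5 VA=0x28041E1EA62 (r,kernel):
  L0: frame=0x3E idx=5 entry=0x69007 [P=1 RW=1 US=1 PS=0]
  L1: frame=0x69 idx=1 entry=0x6D007 [P=1 RW=1 US=1 PS=0]
  L2: frame=0x6D idx=15 entry=0x70007 [P=1 RW=1 US=1 PS=0]
  L3: frame=0x70 idx=30 entry=0x72007 [P=1 RW=1 US=1 PS=0]
  ✓ 0x72A62  — 4 lookups
#6 VA=0xF01C3C08DEB (r,kernel):
  L0: frame=0x3E idx=30 entry=0x74007 [P=1 RW=1 US=1 PS=0]
  L1: frame=0x74 idx=7 entry=0x76007 [P=1 RW=1 US=1 PS=0]
  L2: frame=0x76 idx=30 entry=0x77007 [P=1 RW=1 US=1 PS=0]
  L3: frame=0x77 idx=8 entry=0x78007 [P=1 RW=1 US=1 PS=0]
  ✓ 0x78DEB  — 4 lookups
#7 VA=0x7C2215599 (r,kernel):
  L0: frame=0x3E idx=0 entry=0x79007 [P=1 RW=1 US=1 PS=0]
  L1: frame=0x79 idx=31 entry=0x7B007 [P=1 RW=1 US=1 PS=0]
  L2: frame=0x7B idx=17 entry=0x7C007 [P=1 RW=1 US=1 PS=0]
  L3: frame=0x7C idx=21 entry=0x7F007 [P=1 RW=1 US=1 PS=0]
  ✓ 0x7F599  — 4 lookups

Access #2 fault: NONE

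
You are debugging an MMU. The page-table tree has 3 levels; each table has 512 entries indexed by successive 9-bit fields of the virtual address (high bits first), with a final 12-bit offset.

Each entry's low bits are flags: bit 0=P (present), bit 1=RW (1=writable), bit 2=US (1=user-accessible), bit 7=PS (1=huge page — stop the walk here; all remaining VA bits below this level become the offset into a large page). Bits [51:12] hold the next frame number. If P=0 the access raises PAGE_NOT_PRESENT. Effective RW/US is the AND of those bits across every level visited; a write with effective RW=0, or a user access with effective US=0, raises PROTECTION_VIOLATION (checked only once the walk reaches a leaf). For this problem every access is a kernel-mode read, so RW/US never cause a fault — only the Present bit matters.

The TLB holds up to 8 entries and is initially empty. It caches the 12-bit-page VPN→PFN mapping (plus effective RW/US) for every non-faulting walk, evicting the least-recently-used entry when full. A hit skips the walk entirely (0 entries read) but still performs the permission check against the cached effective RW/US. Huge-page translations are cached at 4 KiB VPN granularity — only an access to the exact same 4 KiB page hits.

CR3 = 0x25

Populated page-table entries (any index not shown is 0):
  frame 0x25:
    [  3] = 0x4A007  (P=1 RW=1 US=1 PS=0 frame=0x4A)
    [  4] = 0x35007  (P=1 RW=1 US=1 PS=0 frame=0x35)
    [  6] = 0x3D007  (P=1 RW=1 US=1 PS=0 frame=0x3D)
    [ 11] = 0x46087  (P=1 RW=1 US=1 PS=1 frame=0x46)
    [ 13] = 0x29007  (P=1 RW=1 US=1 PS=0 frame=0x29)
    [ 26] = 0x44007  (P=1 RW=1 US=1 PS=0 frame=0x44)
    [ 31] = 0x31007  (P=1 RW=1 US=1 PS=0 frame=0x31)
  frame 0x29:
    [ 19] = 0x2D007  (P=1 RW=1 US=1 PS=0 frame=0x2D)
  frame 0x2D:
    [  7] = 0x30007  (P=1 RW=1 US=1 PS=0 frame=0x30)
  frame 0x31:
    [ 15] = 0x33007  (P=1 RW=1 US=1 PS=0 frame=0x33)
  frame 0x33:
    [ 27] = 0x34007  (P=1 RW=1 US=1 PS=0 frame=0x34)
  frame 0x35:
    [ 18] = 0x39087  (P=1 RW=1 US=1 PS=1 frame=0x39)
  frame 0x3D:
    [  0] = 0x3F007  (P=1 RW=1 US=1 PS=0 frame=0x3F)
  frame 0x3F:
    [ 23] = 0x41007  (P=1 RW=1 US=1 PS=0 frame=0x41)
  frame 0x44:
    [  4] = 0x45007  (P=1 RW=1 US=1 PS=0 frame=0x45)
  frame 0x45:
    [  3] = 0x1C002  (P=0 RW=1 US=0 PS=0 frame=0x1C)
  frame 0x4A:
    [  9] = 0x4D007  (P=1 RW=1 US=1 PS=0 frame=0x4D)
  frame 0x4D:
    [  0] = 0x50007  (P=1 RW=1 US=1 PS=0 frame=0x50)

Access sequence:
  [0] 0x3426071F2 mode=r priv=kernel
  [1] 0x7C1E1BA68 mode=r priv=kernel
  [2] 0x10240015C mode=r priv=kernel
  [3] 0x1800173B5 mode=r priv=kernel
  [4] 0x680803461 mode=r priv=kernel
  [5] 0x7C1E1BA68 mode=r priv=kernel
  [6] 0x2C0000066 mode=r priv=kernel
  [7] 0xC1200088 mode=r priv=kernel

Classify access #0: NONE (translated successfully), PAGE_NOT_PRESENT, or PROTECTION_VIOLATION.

Per-access translation:
#0 VA=0x3426071F2 (r,kernel):
  L0: frame=0x25 idx=13 entry=0x29007 [P=1 RW=1 US=1 PS=0]
  L1: frame=0x29 idx=19 entry=0x2D007 [P=1 RW=1 US=1 PS=0]
  L2: frame=0x2D idx=7 entry=0x30007 [P=1 RW=1 US=1 PS=0]
  ✓ 0x301F2  — 3 lookups
#1 VA=0x7C1E1BA68 (r,kernel):
  L0: frame=0x25 idx=31 entry=0x31007 [P=1 RW=1 US=1 PS=0]
  L1: frame=0x31 idx=15 entry=0x33007 [P=1 RW=1 US=1 PS=0]
  L2: frame=0x33 idx=27 entry=0x34007 [P=1 RW=1 US=1 PS=0]
  ✓ 0x34A68  — 3 lookups
#2 VA=0x10240015C (r,kernel):
  L0: frame=0x25 idx=4 entry=0x35007 [P=1 RW=1 US=1 PS=0]
  L1: frame=0x35 idx=18 entry=0x39087 [P=1 RW=1 US=1 PS=1]
  ✓ 0x3915C (huge @L1)  — 2 lookups
#3 VA=0x1800173B5 (r,kernel):
  L0: frame=0x25 idx=6 entry=0x3D007 [P=1 RW=1 US=1 PS=0]
  L1: frame=0x3D idx=0 entry=0x3F007 [P=1 RW=1 US=1 PS=0]
  L2: frame=0x3F idx=23 entry=0x41007 [P=1 RW=1 US=1 PS=0]
  ✓ 0x413B5  — 3 lookups
#4 VA=0x680803461 (r,kernel):
  L0: frame=0x25 idx=26 entry=0x44007 [P=1 RW=1 US=1 PS=0]
  L1: frame=0x44 idx=4 entry=0x45007 [P=1 RW=1 US=1 PS=0]
  L2: frame=0x45 idx=3 entry=0x1C002 [P=0 RW=1 US=0 PS=0]
  → PAGE_NOT_PRESENT  (3 entries read)
#5 VA=0x7C1E1BA68 (r,kernel):
  TLB hit vpn=0x7C1E1B → PA=0x34A68
#6 VA=0x2C0000066 (r,kernel):
  L0: frame=0x25 idx=11 entry=0x46087 [P=1 RW=1 US=1 PS=1]
  ✓ 0x46066 (huge @L0)  — 1 lookups
#7 VA=0xC1200088 (r,kernel):
  L0: frame=0x25 idx=3 entry=0x4A007 [P=1 RW=1 US=1 PS=0]
  L1: frame=0x4A idx=9 entry=0x4D007 [P=1 RW=1 US=1 PS=0]
  L2: frame=0x4D idx=0 entry=0x50007 [P=1 RW=1 US=1 PS=0]
  ✓ 0x50088  — 3 lookups

Access #0 fault: NONE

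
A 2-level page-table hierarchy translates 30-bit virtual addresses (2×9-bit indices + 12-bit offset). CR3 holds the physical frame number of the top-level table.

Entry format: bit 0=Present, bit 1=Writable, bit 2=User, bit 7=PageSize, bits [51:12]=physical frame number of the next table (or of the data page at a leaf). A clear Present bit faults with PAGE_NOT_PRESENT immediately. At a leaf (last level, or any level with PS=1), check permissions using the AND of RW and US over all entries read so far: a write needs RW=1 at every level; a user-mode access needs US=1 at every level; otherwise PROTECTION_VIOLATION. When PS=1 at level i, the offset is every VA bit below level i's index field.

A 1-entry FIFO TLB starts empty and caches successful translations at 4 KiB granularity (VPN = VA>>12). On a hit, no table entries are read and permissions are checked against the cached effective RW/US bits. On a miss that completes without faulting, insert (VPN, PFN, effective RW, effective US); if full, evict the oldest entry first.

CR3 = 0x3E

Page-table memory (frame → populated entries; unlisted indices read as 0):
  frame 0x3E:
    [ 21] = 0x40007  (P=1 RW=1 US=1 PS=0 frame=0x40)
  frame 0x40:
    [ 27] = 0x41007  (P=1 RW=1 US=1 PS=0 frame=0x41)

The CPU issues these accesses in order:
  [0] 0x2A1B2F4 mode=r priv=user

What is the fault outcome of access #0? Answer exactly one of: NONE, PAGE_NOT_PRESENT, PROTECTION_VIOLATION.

Trace:
#0 VA=0x2A1B2F4 (r,user):
  L0: frame=0x3E idx=21 entry=0x40007 [P=1 RW=1 US=1 PS=0]
  L1: frame=0x40 idx=27 entry=0x41007 [P=1 RW=1 US=1 PS=0]
  ⇒ phys 0x412F4  [2 reads]

Access #0 fault: NONE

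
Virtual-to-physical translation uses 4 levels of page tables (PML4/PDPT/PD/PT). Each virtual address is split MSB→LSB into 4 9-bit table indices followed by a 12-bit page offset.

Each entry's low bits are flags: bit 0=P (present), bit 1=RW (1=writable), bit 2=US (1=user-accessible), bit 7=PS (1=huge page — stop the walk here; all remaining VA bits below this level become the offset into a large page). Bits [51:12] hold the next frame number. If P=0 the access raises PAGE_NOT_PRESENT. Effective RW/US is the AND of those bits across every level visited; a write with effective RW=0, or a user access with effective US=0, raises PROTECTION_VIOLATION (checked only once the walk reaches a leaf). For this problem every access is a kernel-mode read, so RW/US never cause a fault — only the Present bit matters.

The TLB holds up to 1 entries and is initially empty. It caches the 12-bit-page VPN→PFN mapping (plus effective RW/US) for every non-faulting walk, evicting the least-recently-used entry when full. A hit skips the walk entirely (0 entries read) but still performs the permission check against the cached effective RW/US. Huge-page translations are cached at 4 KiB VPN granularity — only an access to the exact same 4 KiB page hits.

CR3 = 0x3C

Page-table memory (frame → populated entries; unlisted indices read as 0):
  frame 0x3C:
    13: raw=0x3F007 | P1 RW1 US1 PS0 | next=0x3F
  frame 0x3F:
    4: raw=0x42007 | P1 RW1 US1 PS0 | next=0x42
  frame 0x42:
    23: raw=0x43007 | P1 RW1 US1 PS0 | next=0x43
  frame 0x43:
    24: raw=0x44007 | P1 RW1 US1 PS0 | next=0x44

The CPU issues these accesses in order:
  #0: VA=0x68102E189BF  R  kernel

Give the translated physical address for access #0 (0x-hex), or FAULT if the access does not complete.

Walk each access:
#0 VA=0x68102E189BF (r,kernel):
  L0: frame=0x3C idx=13 entry=0x3F007 [P=1 RW=1 US=1 PS=0]
  L1: frame=0x3F idx=4 entry=0x42007 [P=1 RW=1 US=1 PS=0]
  L2: frame=0x42 idx=23 entry=0x43007 [P=1 RW=1 US=1 PS=0]
  L3: frame=0x43 idx=24 entry=0x44007 [P=1 RW=1 US=1 PS=0]
  ⇒ phys 0x449BF  [4 reads]

Access #0 PA: 0x449BF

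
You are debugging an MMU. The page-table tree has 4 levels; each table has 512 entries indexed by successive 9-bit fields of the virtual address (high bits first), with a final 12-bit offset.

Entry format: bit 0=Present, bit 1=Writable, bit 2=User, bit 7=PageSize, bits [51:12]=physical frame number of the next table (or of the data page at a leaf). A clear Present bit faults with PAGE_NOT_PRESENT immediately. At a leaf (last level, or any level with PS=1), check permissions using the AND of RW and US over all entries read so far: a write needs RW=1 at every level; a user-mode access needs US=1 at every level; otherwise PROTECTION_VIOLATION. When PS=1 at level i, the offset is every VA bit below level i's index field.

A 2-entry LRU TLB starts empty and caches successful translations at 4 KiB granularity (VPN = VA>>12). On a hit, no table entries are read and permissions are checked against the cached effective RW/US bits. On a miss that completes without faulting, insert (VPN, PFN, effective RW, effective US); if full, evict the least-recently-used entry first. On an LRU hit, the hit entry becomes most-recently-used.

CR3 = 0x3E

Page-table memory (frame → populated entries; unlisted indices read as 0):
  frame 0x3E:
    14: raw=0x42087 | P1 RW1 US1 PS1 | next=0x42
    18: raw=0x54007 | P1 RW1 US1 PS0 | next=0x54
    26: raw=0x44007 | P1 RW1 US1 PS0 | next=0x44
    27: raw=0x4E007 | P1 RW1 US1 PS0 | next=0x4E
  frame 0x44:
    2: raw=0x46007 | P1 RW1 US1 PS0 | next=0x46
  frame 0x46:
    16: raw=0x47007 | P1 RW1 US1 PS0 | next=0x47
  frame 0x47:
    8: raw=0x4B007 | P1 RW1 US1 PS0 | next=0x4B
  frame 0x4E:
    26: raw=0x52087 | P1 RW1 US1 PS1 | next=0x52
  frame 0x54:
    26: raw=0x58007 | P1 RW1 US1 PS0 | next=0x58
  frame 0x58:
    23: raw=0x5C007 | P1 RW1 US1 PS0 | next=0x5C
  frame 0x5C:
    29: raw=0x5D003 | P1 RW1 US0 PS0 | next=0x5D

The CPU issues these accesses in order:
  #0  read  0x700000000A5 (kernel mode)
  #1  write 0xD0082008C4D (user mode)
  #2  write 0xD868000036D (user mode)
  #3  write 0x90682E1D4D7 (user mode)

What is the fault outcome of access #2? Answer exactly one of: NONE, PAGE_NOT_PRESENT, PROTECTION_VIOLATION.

Walk each access:
#0 VA=0x700000000A5 (r,kernel):
  L0: frame=0x3E idx=14 entry=0x42087 [P=1 RW=1 US=1 PS=1]
  ✓ 0x420A5 (huge @L0)  — 1 lookups
#1 VA=0xD0082008C4D (w,user):
  L0: frame=0x3E idx=26 entry=0x44007 [P=1 RW=1 US=1 PS=0]
  L1: frame=0x44 idx=2 entry=0x46007 [P=1 RW=1 US=1 PS=0]
  L2: frame=0x46 idx=16 entry=0x47007 [P=1 RW=1 US=1 PS=0]
  L3: frame=0x47 idx=8 entry=0x4B007 [P=1 RW=1 US=1 PS=0]
  ✓ 0x4BC4D  — 4 lookups
#2 VA=0xD868000036D (w,user):
  L0: frame=0x3E idx=27 entry=0x4E007 [P=1 RW=1 US=1 PS=0]
  L1: frame=0x4E idx=26 entry=0x52087 [P=1 RW=1 US=1 PS=1]
  ✓ 0x5236D (huge @L1)  — 2 lookups
#3 VA=0x90682E1D4D7 (w,user):
  L0: frame=0x3E idx=18 entry=0x54007 [P=1 RW=1 US=1 PS=0]
  L1: frame=0x54 idx=26 entry=0x58007 [P=1 RW=1 US=1 PS=0]
  L2: frame=0x58 idx=23 entry=0x5C007 [P=1 RW=1 US=1 PS=0]
  L3: frame=0x5C idx=29 entry=0x5D003 [P=1 RW=1 US=0 PS=0]
  ⇒ fault: PROTECTION_VIOLATION  — 4 lookups

Access #2 fault: NONE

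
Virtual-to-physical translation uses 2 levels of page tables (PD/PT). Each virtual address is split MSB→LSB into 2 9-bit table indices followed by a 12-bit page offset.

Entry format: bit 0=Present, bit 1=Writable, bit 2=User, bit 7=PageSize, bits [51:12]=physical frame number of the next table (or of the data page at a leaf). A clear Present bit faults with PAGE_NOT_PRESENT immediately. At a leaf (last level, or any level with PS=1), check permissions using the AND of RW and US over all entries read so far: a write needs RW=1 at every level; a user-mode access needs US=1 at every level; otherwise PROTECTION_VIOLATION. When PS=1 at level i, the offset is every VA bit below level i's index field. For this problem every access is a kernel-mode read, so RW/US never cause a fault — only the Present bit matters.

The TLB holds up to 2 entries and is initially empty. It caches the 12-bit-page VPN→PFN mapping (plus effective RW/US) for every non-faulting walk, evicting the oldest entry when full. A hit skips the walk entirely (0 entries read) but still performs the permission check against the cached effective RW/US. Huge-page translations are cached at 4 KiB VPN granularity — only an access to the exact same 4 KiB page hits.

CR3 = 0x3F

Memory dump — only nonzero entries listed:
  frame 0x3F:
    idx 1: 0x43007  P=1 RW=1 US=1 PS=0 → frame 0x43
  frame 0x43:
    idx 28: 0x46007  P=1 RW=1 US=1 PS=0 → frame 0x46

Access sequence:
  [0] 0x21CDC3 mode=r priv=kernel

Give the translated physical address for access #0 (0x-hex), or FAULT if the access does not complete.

Per-access translation:
#0 VA=0x21CDC3 (r,kernel):
  L0: frame=0x3F idx=1 entry=0x43007 [P=1 RW=1 US=1 PS=0]
  L1: frame=0x43 idx=28 entry=0x46007 [P=1 RW=1 US=1 PS=0]
  ⇒ phys 0x46DC3  [2 reads]

Access #0 PA: 0x46DC3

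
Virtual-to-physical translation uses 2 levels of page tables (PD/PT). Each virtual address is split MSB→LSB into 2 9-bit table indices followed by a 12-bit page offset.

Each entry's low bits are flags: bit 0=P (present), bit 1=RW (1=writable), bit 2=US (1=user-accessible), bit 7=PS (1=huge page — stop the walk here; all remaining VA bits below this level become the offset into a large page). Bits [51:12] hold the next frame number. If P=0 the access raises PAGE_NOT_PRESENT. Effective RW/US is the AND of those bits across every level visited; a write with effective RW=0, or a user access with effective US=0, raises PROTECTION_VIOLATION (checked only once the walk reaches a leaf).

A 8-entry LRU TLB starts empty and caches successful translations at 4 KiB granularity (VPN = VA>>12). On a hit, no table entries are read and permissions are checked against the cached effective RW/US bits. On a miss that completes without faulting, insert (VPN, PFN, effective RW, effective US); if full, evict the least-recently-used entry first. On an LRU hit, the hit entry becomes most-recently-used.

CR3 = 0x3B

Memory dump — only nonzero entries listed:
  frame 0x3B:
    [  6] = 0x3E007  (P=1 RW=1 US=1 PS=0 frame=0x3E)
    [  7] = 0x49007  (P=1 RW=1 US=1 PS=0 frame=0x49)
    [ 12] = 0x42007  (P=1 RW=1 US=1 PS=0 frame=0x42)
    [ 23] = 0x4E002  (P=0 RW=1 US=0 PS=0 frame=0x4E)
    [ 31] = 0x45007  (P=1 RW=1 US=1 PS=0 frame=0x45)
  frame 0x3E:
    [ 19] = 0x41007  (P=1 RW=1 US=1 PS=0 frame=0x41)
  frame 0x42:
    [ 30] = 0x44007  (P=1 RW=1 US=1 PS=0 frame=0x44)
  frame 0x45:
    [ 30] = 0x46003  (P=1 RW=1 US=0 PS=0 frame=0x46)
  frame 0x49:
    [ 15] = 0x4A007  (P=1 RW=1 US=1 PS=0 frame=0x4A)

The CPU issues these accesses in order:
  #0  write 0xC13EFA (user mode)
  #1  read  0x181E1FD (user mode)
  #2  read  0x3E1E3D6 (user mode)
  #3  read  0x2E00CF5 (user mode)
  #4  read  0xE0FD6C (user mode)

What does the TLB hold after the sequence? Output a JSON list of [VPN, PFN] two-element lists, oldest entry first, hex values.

Per-access translation:
#0 VA=0xC13EFA (w,user):
  [0] read 0x3B idx=6: raw=0x3E007 flags P=1 W=1 U=1 S=0
  [1] read 0x3E idx=19: raw=0x41007 flags P=1 W=1 U=1 S=0
  ✓ 0x41EFA  — 2 lookups
#1 VA=0x181E1FD (r,user):
  [0] read 0x3B idx=12: raw=0x42007 flags P=1 W=1 U=1 S=0
  [1] read 0x42 idx=30: raw=0x44007 flags P=1 W=1 U=1 S=0
  ✓ 0x441FD  — 2 lookups
#2 VA=0x3E1E3D6 (r,user):
  [0] read 0x3B idx=31: raw=0x45007 flags P=1 W=1 U=1 S=0
  [1] read 0x45 idx=30: raw=0x46003 flags P=1 W=1 U=0 S=0
  → PROTECTION_VIOLATION  (2 entries read)
#3 VA=0x2E00CF5 (r,user):
  [0] read 0x3B idx=23: raw=0x4E002 flags P=0 W=1 U=0 S=0
  → PAGE_NOT_PRESENT  (1 entries read)
#4 VA=0xE0FD6C (r,user):
  [0] read 0x3B idx=7: raw=0x49007 flags P=1 W=1 U=1 S=0
  [1] read 0x49 idx=15: raw=0x4A007 flags P=1 W=1 U=1 S=0
  ✓ 0x4AD6C  — 2 lookups

TLB: [["0xC13", "0x41"], ["0x181E", "0x44"], ["0xE0F", "0x4A"]]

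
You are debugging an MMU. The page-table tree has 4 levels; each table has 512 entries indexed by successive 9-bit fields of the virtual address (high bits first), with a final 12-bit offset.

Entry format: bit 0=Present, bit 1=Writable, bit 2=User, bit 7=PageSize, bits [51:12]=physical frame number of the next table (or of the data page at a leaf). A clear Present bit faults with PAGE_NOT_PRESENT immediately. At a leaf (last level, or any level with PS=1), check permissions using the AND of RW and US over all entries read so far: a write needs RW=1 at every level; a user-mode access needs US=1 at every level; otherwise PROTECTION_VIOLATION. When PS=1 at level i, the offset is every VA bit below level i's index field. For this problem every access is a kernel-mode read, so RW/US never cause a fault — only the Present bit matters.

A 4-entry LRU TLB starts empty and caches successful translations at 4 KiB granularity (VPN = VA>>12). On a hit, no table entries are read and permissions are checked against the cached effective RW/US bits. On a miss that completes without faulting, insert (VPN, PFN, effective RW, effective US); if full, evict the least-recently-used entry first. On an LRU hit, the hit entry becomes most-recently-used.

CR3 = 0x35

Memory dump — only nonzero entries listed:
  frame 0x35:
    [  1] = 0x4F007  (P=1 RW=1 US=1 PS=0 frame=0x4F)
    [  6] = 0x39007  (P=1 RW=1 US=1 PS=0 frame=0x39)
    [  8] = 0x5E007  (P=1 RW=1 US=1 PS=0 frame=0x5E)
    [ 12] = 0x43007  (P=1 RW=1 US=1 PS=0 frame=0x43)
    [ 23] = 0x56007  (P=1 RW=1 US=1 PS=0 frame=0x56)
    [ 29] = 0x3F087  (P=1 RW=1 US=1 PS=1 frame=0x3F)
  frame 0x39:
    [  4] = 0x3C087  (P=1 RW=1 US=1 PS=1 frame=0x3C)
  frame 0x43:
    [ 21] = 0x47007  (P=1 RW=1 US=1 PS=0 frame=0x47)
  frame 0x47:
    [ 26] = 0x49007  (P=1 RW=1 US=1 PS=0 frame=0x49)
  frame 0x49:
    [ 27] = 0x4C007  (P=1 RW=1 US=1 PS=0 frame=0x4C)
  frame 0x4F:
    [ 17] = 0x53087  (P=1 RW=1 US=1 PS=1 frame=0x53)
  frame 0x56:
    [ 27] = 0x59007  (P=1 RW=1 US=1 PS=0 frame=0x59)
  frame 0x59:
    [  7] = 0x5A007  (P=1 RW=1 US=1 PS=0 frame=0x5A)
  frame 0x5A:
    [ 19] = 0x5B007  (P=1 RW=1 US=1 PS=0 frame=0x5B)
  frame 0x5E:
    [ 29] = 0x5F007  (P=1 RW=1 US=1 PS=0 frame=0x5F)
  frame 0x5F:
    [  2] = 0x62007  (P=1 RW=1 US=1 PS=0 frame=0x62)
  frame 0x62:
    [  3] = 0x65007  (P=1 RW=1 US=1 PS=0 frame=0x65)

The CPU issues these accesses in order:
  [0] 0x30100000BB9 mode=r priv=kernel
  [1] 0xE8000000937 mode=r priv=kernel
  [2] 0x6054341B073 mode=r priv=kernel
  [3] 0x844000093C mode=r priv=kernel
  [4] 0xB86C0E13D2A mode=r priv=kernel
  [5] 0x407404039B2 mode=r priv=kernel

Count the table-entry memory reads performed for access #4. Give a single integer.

Per-access translation:
#0 VA=0x30100000BB9 (r,kernel):
  lvl0: tbl 0x35, slot 6 ⇒ 0x39007 (P1/RW1/US1/PS0)
  lvl1: tbl 0x39, slot 4 ⇒ 0x3C087 (P1/RW1/US1/PS1)
  ✓ 0x3CBB9 (huge @L1)  — 2 lookups
#1 VA=0xE8000000937 (r,kernel):
  lvl0: tbl 0x35, slot 29 ⇒ 0x3F087 (P1/RW1/US1/PS1)
  ✓ 0x3F937 (huge @L0)  — 1 lookups
#2 VA=0x6054341B073 (r,kernel):
  lvl0: tbl 0x35, slot 12 ⇒ 0x43007 (P1/RW1/US1/PS0)
  lvl1: tbl 0x43, slot 21 ⇒ 0x47007 (P1/RW1/US1/PS0)
  lvl2: tbl 0x47, slot 26 ⇒ 0x49007 (P1/RW1/US1/PS0)
  lvl3: tbl 0x49, slot 27 ⇒ 0x4C007 (P1/RW1/US1/PS0)
  ✓ 0x4C073  — 4 lookups
#3 VA=0x844000093C (r,kernel):
  lvl0: tbl 0x35, slot 1 ⇒ 0x4F007 (P1/RW1/US1/PS0)
  lvl1: tbl 0x4F, slot 17 ⇒ 0x53087 (P1/RW1/US1/PS1)
  ✓ 0x5393C (huge @L1)  — 2 lookups
#4 VA=0xB86C0E13D2A (r,kernel):
  lvl0: tbl 0x35, slot 23 ⇒ 0x56007 (P1/RW1/US1/PS0)
  lvl1: tbl 0x56, slot 27 ⇒ 0x59007 (P1/RW1/US1/PS0)
  lvl2: tbl 0x59, slot 7 ⇒ 0x5A007 (P1/RW1/US1/PS0)
  lvl3: tbl 0x5A, slot 19 ⇒ 0x5B007 (P1/RW1/US1/PS0)
  ✓ 0x5BD2A  — 4 lookups
#5 VA=0x407404039B2 (r,kernel):
  lvl0: tbl 0x35, slot 8 ⇒ 0x5E007 (P1/RW1/US1/PS0)
  lvl1: tbl 0x5E, slot 29 ⇒ 0x5F007 (P1/RW1/US1/PS0)
  lvl2: tbl 0x5F, slot 2 ⇒ 0x62007 (P1/RW1/US1/PS0)
  lvl3: tbl 0x62, slot 3 ⇒ 0x65007 (P1/RW1/US1/PS0)
  ✓ 0x659B2  — 4 lookups

Entries read for #4: 4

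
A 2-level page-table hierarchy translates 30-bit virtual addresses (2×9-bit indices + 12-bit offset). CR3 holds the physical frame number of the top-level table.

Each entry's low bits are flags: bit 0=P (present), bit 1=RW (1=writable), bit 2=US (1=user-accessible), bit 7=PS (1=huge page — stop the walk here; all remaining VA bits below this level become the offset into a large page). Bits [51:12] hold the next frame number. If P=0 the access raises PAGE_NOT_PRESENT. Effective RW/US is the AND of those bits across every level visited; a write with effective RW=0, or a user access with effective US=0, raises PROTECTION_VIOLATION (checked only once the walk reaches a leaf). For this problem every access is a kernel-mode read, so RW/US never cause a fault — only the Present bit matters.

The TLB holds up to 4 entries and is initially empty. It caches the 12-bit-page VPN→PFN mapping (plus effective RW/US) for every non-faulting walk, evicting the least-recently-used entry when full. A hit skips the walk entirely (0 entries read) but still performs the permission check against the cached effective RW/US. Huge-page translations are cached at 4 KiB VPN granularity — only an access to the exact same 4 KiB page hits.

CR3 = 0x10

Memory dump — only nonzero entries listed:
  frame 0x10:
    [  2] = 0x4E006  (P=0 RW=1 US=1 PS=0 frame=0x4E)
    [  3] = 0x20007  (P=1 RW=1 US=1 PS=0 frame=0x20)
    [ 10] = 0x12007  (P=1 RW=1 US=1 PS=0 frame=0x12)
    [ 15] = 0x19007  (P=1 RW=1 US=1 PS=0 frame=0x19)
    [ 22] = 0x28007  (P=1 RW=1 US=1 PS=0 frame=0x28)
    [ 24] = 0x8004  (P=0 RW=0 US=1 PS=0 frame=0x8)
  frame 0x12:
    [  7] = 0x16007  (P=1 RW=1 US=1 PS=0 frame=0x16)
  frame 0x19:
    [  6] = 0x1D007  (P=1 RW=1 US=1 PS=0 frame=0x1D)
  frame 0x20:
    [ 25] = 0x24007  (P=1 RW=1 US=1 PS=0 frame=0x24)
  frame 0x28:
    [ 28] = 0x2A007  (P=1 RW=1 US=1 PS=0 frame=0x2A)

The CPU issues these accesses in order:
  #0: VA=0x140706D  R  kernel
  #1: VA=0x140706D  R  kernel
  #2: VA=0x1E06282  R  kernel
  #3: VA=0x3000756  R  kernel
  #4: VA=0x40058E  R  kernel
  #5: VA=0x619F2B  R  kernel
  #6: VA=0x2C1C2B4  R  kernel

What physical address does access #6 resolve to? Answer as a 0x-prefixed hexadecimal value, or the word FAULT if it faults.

Trace:
#0 VA=0x140706D (r,kernel):
  lvl0: tbl 0x10, slot 10 ⇒ 0x12007 (P1/RW1/US1/PS0)
  lvl1: tbl 0x12, slot 7 ⇒ 0x16007 (P1/RW1/US1/PS0)
  ✓ 0x1606D  — 2 lookups
#1 VA=0x140706D (r,kernel):
  TLB hit vpn=0x1407 → PA=0x1606D
#2 VA=0x1E06282 (r,kernel):
  lvl0: tbl 0x10, slot 15 ⇒ 0x19007 (P1/RW1/US1/PS0)
  lvl1: tbl 0x19, slot 6 ⇒ 0x1D007 (P1/RW1/US1/PS0)
  ✓ 0x1D282  — 2 lookups
#3 VA=0x3000756 (r,kernel):
  lvl0: tbl 0x10, slot 24 ⇒ 0x8004 (P0/RW0/US1/PS0)
  ⇒ fault: PAGE_NOT_PRESENT  — 1 lookups
#4 VA=0x40058E (r,kernel):
  lvl0: tbl 0x10, slot 2 ⇒ 0x4E006 (P0/RW1/US1/PS0)
  ⇒ fault: PAGE_NOT_PRESENT  — 1 lookups
#5 VA=0x619F2B (r,kernel):
  lvl0: tbl 0x10, slot 3 ⇒ 0x20007 (P1/RW1/US1/PS0)
  lvl1: tbl 0x20, slot 25 ⇒ 0x24007 (P1/RW1/US1/PS0)
  ✓ 0x24F2B  — 2 lookups
#6 VA=0x2C1C2B4 (r,kernel):
  lvl0: tbl 0x10, slot 22 ⇒ 0x28007 (P1/RW1/US1/PS0)
  lvl1: tbl 0x28, slot 28 ⇒ 0x2A007 (P1/RW1/US1/PS0)
  ✓ 0x2A2B4  — 2 lookups

Access #6 PA: 0x2A2B4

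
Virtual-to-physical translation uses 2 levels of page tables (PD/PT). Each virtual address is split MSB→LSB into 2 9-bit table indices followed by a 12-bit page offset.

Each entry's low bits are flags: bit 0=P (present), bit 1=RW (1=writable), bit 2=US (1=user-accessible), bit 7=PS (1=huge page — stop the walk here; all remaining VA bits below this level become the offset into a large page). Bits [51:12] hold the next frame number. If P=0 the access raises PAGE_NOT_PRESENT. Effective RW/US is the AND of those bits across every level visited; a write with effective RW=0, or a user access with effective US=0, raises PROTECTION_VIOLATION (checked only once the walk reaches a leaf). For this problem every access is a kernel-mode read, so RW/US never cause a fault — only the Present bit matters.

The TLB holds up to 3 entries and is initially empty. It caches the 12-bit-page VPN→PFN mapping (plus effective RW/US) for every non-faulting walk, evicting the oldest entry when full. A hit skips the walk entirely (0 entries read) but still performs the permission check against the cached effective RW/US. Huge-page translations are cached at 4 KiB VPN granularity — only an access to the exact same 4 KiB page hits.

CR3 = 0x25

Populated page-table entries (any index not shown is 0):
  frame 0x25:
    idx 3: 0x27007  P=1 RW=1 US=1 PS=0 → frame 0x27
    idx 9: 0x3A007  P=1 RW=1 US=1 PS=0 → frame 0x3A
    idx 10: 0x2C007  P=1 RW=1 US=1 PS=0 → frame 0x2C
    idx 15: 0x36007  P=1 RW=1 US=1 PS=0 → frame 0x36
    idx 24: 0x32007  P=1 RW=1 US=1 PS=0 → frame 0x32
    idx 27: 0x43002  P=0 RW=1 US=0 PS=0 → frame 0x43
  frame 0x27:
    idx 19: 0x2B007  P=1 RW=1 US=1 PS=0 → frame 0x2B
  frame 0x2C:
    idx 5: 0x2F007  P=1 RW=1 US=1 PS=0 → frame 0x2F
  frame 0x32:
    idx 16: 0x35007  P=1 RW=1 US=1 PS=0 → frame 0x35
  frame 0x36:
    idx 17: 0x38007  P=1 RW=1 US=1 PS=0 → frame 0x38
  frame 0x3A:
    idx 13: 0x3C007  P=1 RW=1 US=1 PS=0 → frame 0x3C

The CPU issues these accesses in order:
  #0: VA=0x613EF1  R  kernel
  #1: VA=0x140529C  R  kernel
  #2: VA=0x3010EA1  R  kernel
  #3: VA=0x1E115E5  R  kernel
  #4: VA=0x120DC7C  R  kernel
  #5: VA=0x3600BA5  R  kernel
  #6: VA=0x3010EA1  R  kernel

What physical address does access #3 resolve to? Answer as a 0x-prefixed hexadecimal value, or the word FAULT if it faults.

Trace:
#0 VA=0x613EF1 (r,kernel):
  L0 @0x25[3] → 0x27007  P=1,RW=1,US=1,PS=0
  L1 @0x27[19] → 0x2B007  P=1,RW=1,US=1,PS=0
  ⇒ phys 0x2BEF1  [2 reads]
#1 VA=0x140529C (r,kernel):
  L0 @0x25[10] → 0x2C007  P=1,RW=1,US=1,PS=0
  L1 @0x2C[5] → 0x2F007  P=1,RW=1,US=1,PS=0
  ⇒ phys 0x2F29C  [2 reads]
#2 VA=0x3010EA1 (r,kernel):
  L0 @0x25[24] → 0x32007  P=1,RW=1,US=1,PS=0
  L1 @0x32[16] → 0x35007  P=1,RW=1,US=1,PS=0
  ⇒ phys 0x35EA1  [2 reads]
#3 VA=0x1E115E5 (r,kernel):
  L0 @0x25[15] → 0x36007  P=1,RW=1,US=1,PS=0
  L1 @0x36[17] → 0x38007  P=1,RW=1,US=1,PS=0
  ⇒ phys 0x385E5  [2 reads]
#4 VA=0x120DC7C (r,kernel):
  L0 @0x25[9] → 0x3A007  P=1,RW=1,US=1,PS=0
  L1 @0x3A[13] → 0x3C007  P=1,RW=1,US=1,PS=0
  ⇒ phys 0x3CC7C  [2 reads]
#5 VA=0x3600BA5 (r,kernel):
  L0 @0x25[27] → 0x43002  P=0,RW=1,US=0,PS=0
  → PAGE_NOT_PRESENT  (1 entries read)
#6 VA=0x3010EA1 (r,kernel):
  TLB hit vpn=0x3010 → PA=0x35EA1

Access #3 PA: 0x385E5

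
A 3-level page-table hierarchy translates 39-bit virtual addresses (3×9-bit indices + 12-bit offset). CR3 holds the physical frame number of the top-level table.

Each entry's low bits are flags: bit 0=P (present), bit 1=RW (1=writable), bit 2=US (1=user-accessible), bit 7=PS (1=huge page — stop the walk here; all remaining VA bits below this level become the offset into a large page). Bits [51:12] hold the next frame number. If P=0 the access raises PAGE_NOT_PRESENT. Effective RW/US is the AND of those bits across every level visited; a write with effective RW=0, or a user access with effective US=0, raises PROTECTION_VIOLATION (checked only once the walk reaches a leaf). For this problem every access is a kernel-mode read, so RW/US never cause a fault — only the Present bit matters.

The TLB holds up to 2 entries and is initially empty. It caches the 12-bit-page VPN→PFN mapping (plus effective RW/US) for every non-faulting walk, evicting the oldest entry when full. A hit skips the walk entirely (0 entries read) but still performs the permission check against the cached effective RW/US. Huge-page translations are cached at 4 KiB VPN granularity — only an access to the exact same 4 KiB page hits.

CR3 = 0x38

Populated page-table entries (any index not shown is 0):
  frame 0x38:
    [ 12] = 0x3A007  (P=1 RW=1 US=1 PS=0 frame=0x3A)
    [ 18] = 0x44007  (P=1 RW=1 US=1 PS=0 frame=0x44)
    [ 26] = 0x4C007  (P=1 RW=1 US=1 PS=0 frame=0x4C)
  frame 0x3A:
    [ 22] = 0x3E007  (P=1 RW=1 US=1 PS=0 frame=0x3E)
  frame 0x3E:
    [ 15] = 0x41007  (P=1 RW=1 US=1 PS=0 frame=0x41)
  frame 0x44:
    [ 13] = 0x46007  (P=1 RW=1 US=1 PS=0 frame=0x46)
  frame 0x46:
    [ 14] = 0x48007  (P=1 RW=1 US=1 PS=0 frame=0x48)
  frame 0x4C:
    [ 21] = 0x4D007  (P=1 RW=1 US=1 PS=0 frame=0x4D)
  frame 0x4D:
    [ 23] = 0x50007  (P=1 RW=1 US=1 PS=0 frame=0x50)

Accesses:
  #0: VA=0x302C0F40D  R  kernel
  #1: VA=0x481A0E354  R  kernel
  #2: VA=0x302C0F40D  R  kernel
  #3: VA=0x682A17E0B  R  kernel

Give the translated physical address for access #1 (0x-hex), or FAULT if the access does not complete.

Per-access translation:
#0 VA=0x302C0F40D (r,kernel):
  L0: frame=0x38 idx=12 entry=0x3A007 [P=1 RW=1 US=1 PS=0]
  L1: frame=0x3A idx=22 entry=0x3E007 [P=1 RW=1 US=1 PS=0]
  L2: frame=0x3E idx=15 entry=0x41007 [P=1 RW=1 US=1 PS=0]
  → PA=0x4140D  (3 entries read)
#1 VA=0x481A0E354 (r,kernel):
  L0: frame=0x38 idx=18 entry=0x44007 [P=1 RW=1 US=1 PS=0]
  L1: frame=0x44 idx=13 entry=0x46007 [P=1 RW=1 US=1 PS=0]
  L2: frame=0x46 idx=14 entry=0x48007 [P=1 RW=1 US=1 PS=0]
  → PA=0x48354  (3 entries read)
#2 VA=0x302C0F40D (r,kernel):
  TLB hit vpn=0x302C0F → PA=0x4140D
#3 VA=0x682A17E0B (r,kernel):
  L0: frame=0x38 idx=26 entry=0x4C007 [P=1 RW=1 US=1 PS=0]
  L1: frame=0x4C idx=21 entry=0x4D007 [P=1 RW=1 US=1 PS=0]
  L2: frame=0x4D idx=23 entry=0x50007 [P=1 RW=1 US=1 PS=0]
  → PA=0x50E0B  (3 entries read)

Access #1 PA: 0x48354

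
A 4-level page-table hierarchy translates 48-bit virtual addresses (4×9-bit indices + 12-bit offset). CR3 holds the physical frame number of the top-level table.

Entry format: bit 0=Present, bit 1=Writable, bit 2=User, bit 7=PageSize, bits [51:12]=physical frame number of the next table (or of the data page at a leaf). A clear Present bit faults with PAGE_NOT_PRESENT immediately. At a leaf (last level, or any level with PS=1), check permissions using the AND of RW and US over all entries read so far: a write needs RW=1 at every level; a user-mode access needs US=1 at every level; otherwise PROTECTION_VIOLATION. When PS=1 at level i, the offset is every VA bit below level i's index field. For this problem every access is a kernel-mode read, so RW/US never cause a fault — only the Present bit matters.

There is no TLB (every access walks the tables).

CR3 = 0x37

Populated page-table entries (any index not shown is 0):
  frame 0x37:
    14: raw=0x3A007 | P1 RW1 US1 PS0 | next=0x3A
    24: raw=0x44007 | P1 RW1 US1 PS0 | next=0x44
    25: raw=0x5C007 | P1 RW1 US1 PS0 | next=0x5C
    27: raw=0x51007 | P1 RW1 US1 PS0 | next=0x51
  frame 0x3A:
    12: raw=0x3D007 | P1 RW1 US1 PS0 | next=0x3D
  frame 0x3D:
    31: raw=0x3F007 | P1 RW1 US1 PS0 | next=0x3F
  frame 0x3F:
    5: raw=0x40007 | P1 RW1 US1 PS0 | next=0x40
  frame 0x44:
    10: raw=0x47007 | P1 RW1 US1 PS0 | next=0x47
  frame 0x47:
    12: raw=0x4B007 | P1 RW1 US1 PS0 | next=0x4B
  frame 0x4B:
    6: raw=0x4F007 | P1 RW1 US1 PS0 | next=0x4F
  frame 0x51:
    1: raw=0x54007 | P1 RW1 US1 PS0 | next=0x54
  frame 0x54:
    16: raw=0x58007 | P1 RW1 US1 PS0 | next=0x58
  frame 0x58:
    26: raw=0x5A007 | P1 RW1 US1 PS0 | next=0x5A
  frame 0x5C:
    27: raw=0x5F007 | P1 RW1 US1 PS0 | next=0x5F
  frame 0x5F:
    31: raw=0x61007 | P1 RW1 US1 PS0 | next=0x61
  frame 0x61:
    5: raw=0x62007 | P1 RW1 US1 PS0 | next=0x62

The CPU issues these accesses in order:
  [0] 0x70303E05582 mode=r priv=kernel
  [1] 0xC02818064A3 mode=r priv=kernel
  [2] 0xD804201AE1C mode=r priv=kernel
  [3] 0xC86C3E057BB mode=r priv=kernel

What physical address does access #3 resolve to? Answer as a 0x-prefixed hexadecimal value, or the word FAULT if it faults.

Trace:
#0 VA=0x70303E05582 (r,kernel):
  L0 @0x37[14] → 0x3A007  P=1,RW=1,US=1,PS=0
  L1 @0x3A[12] → 0x3D007  P=1,RW=1,US=1,PS=0
  L2 @0x3D[31] → 0x3F007  P=1,RW=1,US=1,PS=0
  L3 @0x3F[5] → 0x40007  P=1,RW=1,US=1,PS=0
  → PA=0x40582  (4 entries read)
#1 VA=0xC02818064A3 (r,kernel):
  L0 @0x37[24] → 0x44007  P=1,RW=1,US=1,PS=0
  L1 @0x44[10] → 0x47007  P=1,RW=1,US=1,PS=0
  L2 @0x47[12] → 0x4B007  P=1,RW=1,US=1,PS=0
  L3 @0x4B[6] → 0x4F007  P=1,RW=1,US=1,PS=0
  → PA=0x4F4A3  (4 entries read)
#2 VA=0xD804201AE1C (r,kernel):
  L0 @0x37[27] → 0x51007  P=1,RW=1,US=1,PS=0
  L1 @0x51[1] → 0x54007  P=1,RW=1,US=1,PS=0
  L2 @0x54[16] → 0x58007  P=1,RW=1,US=1,PS=0
  L3 @0x58[26] → 0x5A007  P=1,RW=1,US=1,PS=0
  → PA=0x5AE1C  (4 entries read)
#3 VA=0xC86C3E057BB (r,kernel):
  L0 @0x37[25] → 0x5C007  P=1,RW=1,US=1,PS=0
  L1 @0x5C[27] → 0x5F007  P=1,RW=1,US=1,PS=0
  L2 @0x5F[31] → 0x61007  P=1,RW=1,US=1,PS=0
  L3 @0x61[5] → 0x62007  P=1,RW=1,US=1,PS=0
  → PA=0x627BB  (4 entries read)

Access #3 PA: 0x627BB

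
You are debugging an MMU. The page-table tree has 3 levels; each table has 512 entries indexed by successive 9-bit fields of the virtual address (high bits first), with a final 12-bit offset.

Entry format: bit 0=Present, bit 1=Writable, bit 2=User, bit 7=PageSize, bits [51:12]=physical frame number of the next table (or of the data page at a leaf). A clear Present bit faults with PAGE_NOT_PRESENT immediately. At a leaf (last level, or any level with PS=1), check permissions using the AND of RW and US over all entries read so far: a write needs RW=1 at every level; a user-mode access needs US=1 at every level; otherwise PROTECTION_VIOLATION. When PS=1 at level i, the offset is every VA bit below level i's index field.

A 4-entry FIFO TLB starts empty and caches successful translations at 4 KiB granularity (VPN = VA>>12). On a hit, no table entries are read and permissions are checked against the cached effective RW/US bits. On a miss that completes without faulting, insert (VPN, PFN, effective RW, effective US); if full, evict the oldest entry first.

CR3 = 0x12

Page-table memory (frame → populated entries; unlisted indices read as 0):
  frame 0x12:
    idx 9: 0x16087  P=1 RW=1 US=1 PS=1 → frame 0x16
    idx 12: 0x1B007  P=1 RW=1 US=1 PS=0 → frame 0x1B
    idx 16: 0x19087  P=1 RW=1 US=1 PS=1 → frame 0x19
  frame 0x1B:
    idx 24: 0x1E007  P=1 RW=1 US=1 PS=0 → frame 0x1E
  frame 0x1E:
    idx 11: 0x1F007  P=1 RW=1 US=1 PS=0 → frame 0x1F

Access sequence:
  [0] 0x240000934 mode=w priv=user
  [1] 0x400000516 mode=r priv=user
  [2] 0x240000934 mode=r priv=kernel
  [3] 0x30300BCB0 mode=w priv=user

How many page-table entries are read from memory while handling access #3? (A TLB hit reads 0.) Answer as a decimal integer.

Trace:
#0 VA=0x240000934 (w,user):
  [0] read 0x12 idx=9: raw=0x16087 flags P=1 W=1 U=1 S=1
  ✓ 0x16934 (huge @L0)  — 1 lookups
#1 VA=0x400000516 (r,user):
  [0] read 0x12 idx=16: raw=0x19087 flags P=1 W=1 U=1 S=1
  ✓ 0x19516 (huge @L0)  — 1 lookups
#2 VA=0x240000934 (r,kernel):
  TLB hit vpn=0x240000 → PA=0x16934
#3 VA=0x30300BCB0 (w,user):
  [0] read 0x12 idx=12: raw=0x1B007 flags P=1 W=1 U=1 S=0
  [1] read 0x1B idx=24: raw=0x1E007 flags P=1 W=1 U=1 S=0
  [2] read 0x1E idx=11: raw=0x1F007 flags P=1 W=1 U=1 S=0
  ✓ 0x1FCB0  — 3 lookups

Entries read for #3: 3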